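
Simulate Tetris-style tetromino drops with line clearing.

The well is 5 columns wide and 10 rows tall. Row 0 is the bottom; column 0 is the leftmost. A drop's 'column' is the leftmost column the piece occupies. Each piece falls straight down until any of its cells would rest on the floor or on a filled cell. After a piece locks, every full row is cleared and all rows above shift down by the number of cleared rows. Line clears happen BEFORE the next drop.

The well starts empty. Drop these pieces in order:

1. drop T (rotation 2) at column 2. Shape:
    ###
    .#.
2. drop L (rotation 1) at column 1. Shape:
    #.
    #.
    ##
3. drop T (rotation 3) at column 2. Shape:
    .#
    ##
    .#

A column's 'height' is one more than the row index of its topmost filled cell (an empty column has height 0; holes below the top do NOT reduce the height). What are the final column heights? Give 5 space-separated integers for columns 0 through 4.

Drop 1: T rot2 at col 2 lands with bottom-row=0; cleared 0 line(s) (total 0); column heights now [0 0 2 2 2], max=2
Drop 2: L rot1 at col 1 lands with bottom-row=2; cleared 0 line(s) (total 0); column heights now [0 5 3 2 2], max=5
Drop 3: T rot3 at col 2 lands with bottom-row=2; cleared 0 line(s) (total 0); column heights now [0 5 4 5 2], max=5

Answer: 0 5 4 5 2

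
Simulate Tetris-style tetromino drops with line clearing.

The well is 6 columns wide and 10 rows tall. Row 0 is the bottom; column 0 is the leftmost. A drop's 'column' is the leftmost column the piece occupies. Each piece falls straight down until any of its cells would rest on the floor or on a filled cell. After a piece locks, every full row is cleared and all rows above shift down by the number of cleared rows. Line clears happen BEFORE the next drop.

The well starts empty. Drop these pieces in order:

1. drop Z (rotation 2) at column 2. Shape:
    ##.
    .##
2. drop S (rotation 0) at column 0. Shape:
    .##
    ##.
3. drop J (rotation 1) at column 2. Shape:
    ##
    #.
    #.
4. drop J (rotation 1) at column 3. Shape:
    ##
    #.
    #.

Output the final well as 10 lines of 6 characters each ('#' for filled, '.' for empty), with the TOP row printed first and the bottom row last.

Answer: ......
...##.
...#..
...#..
..##..
..#...
..#...
.##...
####..
...##.

Derivation:
Drop 1: Z rot2 at col 2 lands with bottom-row=0; cleared 0 line(s) (total 0); column heights now [0 0 2 2 1 0], max=2
Drop 2: S rot0 at col 0 lands with bottom-row=1; cleared 0 line(s) (total 0); column heights now [2 3 3 2 1 0], max=3
Drop 3: J rot1 at col 2 lands with bottom-row=3; cleared 0 line(s) (total 0); column heights now [2 3 6 6 1 0], max=6
Drop 4: J rot1 at col 3 lands with bottom-row=6; cleared 0 line(s) (total 0); column heights now [2 3 6 9 9 0], max=9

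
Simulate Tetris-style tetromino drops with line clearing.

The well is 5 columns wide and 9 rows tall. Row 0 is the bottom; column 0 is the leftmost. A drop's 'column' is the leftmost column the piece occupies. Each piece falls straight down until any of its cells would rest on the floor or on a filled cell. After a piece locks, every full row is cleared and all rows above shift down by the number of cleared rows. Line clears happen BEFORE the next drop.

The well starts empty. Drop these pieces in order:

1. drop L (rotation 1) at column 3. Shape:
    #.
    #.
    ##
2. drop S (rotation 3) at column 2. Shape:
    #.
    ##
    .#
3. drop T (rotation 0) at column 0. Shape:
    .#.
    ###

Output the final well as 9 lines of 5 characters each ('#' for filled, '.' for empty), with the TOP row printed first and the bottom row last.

Answer: .....
.#...
###..
..#..
..##.
...#.
...#.
...#.
...##

Derivation:
Drop 1: L rot1 at col 3 lands with bottom-row=0; cleared 0 line(s) (total 0); column heights now [0 0 0 3 1], max=3
Drop 2: S rot3 at col 2 lands with bottom-row=3; cleared 0 line(s) (total 0); column heights now [0 0 6 5 1], max=6
Drop 3: T rot0 at col 0 lands with bottom-row=6; cleared 0 line(s) (total 0); column heights now [7 8 7 5 1], max=8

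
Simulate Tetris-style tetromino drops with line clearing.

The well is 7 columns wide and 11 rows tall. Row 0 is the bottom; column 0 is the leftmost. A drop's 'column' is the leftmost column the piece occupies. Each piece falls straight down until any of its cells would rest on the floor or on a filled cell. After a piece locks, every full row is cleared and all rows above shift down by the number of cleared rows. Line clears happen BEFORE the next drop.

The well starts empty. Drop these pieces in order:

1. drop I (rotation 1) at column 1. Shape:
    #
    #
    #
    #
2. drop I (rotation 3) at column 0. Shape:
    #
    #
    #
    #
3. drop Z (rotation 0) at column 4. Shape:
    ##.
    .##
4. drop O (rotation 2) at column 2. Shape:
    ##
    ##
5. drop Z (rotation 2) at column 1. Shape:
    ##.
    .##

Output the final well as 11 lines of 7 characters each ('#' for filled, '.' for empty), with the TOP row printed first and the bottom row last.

Answer: .......
.......
.......
.......
.......
.......
.##....
####...
##.....
######.
####.##

Derivation:
Drop 1: I rot1 at col 1 lands with bottom-row=0; cleared 0 line(s) (total 0); column heights now [0 4 0 0 0 0 0], max=4
Drop 2: I rot3 at col 0 lands with bottom-row=0; cleared 0 line(s) (total 0); column heights now [4 4 0 0 0 0 0], max=4
Drop 3: Z rot0 at col 4 lands with bottom-row=0; cleared 0 line(s) (total 0); column heights now [4 4 0 0 2 2 1], max=4
Drop 4: O rot2 at col 2 lands with bottom-row=0; cleared 0 line(s) (total 0); column heights now [4 4 2 2 2 2 1], max=4
Drop 5: Z rot2 at col 1 lands with bottom-row=3; cleared 0 line(s) (total 0); column heights now [4 5 5 4 2 2 1], max=5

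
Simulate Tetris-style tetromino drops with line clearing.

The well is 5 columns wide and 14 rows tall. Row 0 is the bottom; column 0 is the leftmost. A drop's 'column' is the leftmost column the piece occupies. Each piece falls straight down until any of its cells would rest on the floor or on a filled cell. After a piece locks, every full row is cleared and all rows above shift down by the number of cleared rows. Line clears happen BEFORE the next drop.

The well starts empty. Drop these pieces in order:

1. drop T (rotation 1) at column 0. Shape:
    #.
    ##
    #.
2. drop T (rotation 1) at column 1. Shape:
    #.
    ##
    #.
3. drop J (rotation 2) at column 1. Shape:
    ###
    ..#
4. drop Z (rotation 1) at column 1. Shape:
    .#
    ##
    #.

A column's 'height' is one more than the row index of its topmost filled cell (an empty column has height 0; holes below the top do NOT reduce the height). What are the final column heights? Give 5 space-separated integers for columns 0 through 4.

Answer: 3 8 9 6 0

Derivation:
Drop 1: T rot1 at col 0 lands with bottom-row=0; cleared 0 line(s) (total 0); column heights now [3 2 0 0 0], max=3
Drop 2: T rot1 at col 1 lands with bottom-row=2; cleared 0 line(s) (total 0); column heights now [3 5 4 0 0], max=5
Drop 3: J rot2 at col 1 lands with bottom-row=4; cleared 0 line(s) (total 0); column heights now [3 6 6 6 0], max=6
Drop 4: Z rot1 at col 1 lands with bottom-row=6; cleared 0 line(s) (total 0); column heights now [3 8 9 6 0], max=9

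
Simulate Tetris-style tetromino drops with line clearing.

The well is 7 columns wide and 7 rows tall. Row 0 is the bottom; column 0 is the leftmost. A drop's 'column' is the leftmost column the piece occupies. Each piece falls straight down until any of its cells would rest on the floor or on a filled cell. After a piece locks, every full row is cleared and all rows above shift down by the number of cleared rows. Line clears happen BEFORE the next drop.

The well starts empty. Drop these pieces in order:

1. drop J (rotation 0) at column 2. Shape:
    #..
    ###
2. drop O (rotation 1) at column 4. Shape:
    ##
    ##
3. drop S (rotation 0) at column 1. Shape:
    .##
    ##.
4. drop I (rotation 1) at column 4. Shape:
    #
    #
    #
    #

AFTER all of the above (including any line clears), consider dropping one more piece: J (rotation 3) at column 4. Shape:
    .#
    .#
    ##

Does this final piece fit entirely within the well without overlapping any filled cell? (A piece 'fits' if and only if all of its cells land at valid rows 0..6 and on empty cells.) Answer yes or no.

Drop 1: J rot0 at col 2 lands with bottom-row=0; cleared 0 line(s) (total 0); column heights now [0 0 2 1 1 0 0], max=2
Drop 2: O rot1 at col 4 lands with bottom-row=1; cleared 0 line(s) (total 0); column heights now [0 0 2 1 3 3 0], max=3
Drop 3: S rot0 at col 1 lands with bottom-row=2; cleared 0 line(s) (total 0); column heights now [0 3 4 4 3 3 0], max=4
Drop 4: I rot1 at col 4 lands with bottom-row=3; cleared 0 line(s) (total 0); column heights now [0 3 4 4 7 3 0], max=7
Test piece J rot3 at col 4 (width 2): heights before test = [0 3 4 4 7 3 0]; fits = False

Answer: no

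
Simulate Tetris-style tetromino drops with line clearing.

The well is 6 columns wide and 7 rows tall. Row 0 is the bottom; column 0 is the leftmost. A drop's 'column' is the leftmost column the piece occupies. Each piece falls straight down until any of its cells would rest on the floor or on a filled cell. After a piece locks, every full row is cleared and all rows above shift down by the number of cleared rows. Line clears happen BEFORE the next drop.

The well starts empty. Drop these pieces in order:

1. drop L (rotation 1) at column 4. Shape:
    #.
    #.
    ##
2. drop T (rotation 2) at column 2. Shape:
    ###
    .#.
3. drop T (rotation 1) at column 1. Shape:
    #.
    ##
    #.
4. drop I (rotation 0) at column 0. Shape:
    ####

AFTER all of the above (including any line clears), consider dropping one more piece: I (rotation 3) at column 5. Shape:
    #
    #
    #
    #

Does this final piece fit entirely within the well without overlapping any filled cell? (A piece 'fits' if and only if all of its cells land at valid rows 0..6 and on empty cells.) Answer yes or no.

Drop 1: L rot1 at col 4 lands with bottom-row=0; cleared 0 line(s) (total 0); column heights now [0 0 0 0 3 1], max=3
Drop 2: T rot2 at col 2 lands with bottom-row=2; cleared 0 line(s) (total 0); column heights now [0 0 4 4 4 1], max=4
Drop 3: T rot1 at col 1 lands with bottom-row=3; cleared 0 line(s) (total 0); column heights now [0 6 5 4 4 1], max=6
Drop 4: I rot0 at col 0 lands with bottom-row=6; cleared 0 line(s) (total 0); column heights now [7 7 7 7 4 1], max=7
Test piece I rot3 at col 5 (width 1): heights before test = [7 7 7 7 4 1]; fits = True

Answer: yes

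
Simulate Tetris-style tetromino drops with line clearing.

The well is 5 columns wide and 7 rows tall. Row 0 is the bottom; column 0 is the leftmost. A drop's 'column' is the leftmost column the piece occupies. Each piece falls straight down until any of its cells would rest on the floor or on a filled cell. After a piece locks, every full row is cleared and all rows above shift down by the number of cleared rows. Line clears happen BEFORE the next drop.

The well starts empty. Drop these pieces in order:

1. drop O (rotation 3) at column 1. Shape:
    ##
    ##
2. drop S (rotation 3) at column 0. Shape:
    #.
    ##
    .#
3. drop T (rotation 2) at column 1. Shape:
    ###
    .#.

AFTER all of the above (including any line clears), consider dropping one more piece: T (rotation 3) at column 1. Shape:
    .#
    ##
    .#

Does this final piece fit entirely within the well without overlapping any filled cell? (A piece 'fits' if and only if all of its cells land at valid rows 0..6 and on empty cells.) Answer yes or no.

Drop 1: O rot3 at col 1 lands with bottom-row=0; cleared 0 line(s) (total 0); column heights now [0 2 2 0 0], max=2
Drop 2: S rot3 at col 0 lands with bottom-row=2; cleared 0 line(s) (total 0); column heights now [5 4 2 0 0], max=5
Drop 3: T rot2 at col 1 lands with bottom-row=3; cleared 0 line(s) (total 0); column heights now [5 5 5 5 0], max=5
Test piece T rot3 at col 1 (width 2): heights before test = [5 5 5 5 0]; fits = False

Answer: no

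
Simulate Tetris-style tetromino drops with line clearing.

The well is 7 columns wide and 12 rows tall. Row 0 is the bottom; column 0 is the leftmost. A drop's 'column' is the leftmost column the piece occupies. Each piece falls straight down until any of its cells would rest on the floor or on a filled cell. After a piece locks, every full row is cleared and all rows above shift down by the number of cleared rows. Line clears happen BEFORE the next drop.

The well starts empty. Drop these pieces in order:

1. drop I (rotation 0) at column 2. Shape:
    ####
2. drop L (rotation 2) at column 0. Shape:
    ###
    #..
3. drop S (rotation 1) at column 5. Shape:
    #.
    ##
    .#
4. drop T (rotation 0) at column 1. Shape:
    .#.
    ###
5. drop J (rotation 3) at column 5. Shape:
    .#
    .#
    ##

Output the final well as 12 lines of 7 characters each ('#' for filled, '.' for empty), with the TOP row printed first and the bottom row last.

Drop 1: I rot0 at col 2 lands with bottom-row=0; cleared 0 line(s) (total 0); column heights now [0 0 1 1 1 1 0], max=1
Drop 2: L rot2 at col 0 lands with bottom-row=0; cleared 0 line(s) (total 0); column heights now [2 2 2 1 1 1 0], max=2
Drop 3: S rot1 at col 5 lands with bottom-row=0; cleared 0 line(s) (total 0); column heights now [2 2 2 1 1 3 2], max=3
Drop 4: T rot0 at col 1 lands with bottom-row=2; cleared 0 line(s) (total 0); column heights now [2 3 4 3 1 3 2], max=4
Drop 5: J rot3 at col 5 lands with bottom-row=3; cleared 0 line(s) (total 0); column heights now [2 3 4 3 1 4 6], max=6

Answer: .......
.......
.......
.......
.......
.......
......#
......#
..#..##
.###.#.
###..##
#.#####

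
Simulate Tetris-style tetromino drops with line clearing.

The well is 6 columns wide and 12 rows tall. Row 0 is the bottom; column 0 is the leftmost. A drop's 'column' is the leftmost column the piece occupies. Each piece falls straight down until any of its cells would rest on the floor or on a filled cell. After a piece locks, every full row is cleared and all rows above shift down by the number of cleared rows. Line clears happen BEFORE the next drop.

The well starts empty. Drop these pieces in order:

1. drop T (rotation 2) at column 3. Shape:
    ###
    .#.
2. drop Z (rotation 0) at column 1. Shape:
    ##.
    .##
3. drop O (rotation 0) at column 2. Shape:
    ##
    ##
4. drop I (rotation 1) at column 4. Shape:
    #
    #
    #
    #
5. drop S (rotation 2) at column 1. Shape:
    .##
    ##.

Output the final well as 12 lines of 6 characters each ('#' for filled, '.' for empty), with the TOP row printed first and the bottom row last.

Answer: ......
......
......
......
..##..
.##...
..###.
..###.
.##.#.
..###.
...###
....#.

Derivation:
Drop 1: T rot2 at col 3 lands with bottom-row=0; cleared 0 line(s) (total 0); column heights now [0 0 0 2 2 2], max=2
Drop 2: Z rot0 at col 1 lands with bottom-row=2; cleared 0 line(s) (total 0); column heights now [0 4 4 3 2 2], max=4
Drop 3: O rot0 at col 2 lands with bottom-row=4; cleared 0 line(s) (total 0); column heights now [0 4 6 6 2 2], max=6
Drop 4: I rot1 at col 4 lands with bottom-row=2; cleared 0 line(s) (total 0); column heights now [0 4 6 6 6 2], max=6
Drop 5: S rot2 at col 1 lands with bottom-row=6; cleared 0 line(s) (total 0); column heights now [0 7 8 8 6 2], max=8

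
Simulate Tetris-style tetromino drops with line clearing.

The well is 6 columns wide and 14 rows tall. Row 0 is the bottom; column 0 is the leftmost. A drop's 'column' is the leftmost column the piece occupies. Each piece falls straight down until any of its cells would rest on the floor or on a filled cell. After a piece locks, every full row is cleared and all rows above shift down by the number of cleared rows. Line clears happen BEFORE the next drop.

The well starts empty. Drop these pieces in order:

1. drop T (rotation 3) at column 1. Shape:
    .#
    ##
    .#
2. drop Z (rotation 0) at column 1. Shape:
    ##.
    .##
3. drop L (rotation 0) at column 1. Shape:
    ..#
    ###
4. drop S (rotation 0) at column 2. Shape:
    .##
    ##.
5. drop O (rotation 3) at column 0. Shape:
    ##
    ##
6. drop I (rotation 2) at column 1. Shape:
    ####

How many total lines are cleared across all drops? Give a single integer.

Answer: 0

Derivation:
Drop 1: T rot3 at col 1 lands with bottom-row=0; cleared 0 line(s) (total 0); column heights now [0 2 3 0 0 0], max=3
Drop 2: Z rot0 at col 1 lands with bottom-row=3; cleared 0 line(s) (total 0); column heights now [0 5 5 4 0 0], max=5
Drop 3: L rot0 at col 1 lands with bottom-row=5; cleared 0 line(s) (total 0); column heights now [0 6 6 7 0 0], max=7
Drop 4: S rot0 at col 2 lands with bottom-row=7; cleared 0 line(s) (total 0); column heights now [0 6 8 9 9 0], max=9
Drop 5: O rot3 at col 0 lands with bottom-row=6; cleared 0 line(s) (total 0); column heights now [8 8 8 9 9 0], max=9
Drop 6: I rot2 at col 1 lands with bottom-row=9; cleared 0 line(s) (total 0); column heights now [8 10 10 10 10 0], max=10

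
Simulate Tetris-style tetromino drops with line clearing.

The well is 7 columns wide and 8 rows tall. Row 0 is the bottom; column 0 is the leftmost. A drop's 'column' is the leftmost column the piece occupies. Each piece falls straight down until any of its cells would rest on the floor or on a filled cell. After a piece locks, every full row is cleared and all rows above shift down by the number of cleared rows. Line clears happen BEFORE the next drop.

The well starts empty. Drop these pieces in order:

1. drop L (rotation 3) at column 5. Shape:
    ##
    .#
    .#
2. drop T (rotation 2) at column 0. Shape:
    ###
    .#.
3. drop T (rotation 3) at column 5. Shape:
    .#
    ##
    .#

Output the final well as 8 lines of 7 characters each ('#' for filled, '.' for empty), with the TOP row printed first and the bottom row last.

Drop 1: L rot3 at col 5 lands with bottom-row=0; cleared 0 line(s) (total 0); column heights now [0 0 0 0 0 3 3], max=3
Drop 2: T rot2 at col 0 lands with bottom-row=0; cleared 0 line(s) (total 0); column heights now [2 2 2 0 0 3 3], max=3
Drop 3: T rot3 at col 5 lands with bottom-row=3; cleared 0 line(s) (total 0); column heights now [2 2 2 0 0 5 6], max=6

Answer: .......
.......
......#
.....##
......#
.....##
###...#
.#....#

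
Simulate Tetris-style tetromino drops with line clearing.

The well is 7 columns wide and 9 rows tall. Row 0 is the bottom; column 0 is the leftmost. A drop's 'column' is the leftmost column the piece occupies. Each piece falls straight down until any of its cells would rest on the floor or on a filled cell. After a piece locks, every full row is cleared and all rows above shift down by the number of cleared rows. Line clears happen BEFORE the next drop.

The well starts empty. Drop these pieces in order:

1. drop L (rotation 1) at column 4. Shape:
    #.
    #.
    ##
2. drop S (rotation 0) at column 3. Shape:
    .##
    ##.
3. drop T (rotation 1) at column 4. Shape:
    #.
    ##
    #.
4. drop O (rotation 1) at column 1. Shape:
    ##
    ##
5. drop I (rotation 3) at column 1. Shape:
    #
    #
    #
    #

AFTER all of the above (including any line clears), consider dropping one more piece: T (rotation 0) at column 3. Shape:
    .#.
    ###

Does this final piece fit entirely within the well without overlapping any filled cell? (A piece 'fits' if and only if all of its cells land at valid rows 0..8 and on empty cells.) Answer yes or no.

Answer: no

Derivation:
Drop 1: L rot1 at col 4 lands with bottom-row=0; cleared 0 line(s) (total 0); column heights now [0 0 0 0 3 1 0], max=3
Drop 2: S rot0 at col 3 lands with bottom-row=3; cleared 0 line(s) (total 0); column heights now [0 0 0 4 5 5 0], max=5
Drop 3: T rot1 at col 4 lands with bottom-row=5; cleared 0 line(s) (total 0); column heights now [0 0 0 4 8 7 0], max=8
Drop 4: O rot1 at col 1 lands with bottom-row=0; cleared 0 line(s) (total 0); column heights now [0 2 2 4 8 7 0], max=8
Drop 5: I rot3 at col 1 lands with bottom-row=2; cleared 0 line(s) (total 0); column heights now [0 6 2 4 8 7 0], max=8
Test piece T rot0 at col 3 (width 3): heights before test = [0 6 2 4 8 7 0]; fits = False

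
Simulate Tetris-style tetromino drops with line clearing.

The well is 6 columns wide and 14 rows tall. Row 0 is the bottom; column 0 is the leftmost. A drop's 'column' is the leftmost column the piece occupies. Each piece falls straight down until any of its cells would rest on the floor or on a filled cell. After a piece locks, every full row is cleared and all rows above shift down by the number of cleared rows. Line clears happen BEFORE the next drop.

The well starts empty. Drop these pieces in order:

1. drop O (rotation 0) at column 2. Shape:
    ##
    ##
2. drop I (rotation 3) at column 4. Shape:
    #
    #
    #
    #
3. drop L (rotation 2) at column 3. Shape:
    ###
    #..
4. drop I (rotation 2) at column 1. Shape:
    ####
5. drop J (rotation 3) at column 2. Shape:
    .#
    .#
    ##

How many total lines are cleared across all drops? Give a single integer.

Drop 1: O rot0 at col 2 lands with bottom-row=0; cleared 0 line(s) (total 0); column heights now [0 0 2 2 0 0], max=2
Drop 2: I rot3 at col 4 lands with bottom-row=0; cleared 0 line(s) (total 0); column heights now [0 0 2 2 4 0], max=4
Drop 3: L rot2 at col 3 lands with bottom-row=3; cleared 0 line(s) (total 0); column heights now [0 0 2 5 5 5], max=5
Drop 4: I rot2 at col 1 lands with bottom-row=5; cleared 0 line(s) (total 0); column heights now [0 6 6 6 6 5], max=6
Drop 5: J rot3 at col 2 lands with bottom-row=6; cleared 0 line(s) (total 0); column heights now [0 6 7 9 6 5], max=9

Answer: 0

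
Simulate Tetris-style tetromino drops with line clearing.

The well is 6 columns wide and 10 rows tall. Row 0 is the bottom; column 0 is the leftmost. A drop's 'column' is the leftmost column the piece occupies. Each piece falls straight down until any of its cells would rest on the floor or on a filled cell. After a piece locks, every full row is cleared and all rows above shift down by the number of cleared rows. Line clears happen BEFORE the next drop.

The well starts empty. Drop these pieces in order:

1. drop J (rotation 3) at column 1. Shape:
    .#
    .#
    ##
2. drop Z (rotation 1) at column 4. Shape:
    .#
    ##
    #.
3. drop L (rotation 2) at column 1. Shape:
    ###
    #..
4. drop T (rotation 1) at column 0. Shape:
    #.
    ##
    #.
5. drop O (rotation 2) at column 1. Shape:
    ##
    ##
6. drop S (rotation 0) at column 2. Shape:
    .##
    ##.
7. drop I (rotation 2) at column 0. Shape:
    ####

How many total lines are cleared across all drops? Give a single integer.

Drop 1: J rot3 at col 1 lands with bottom-row=0; cleared 0 line(s) (total 0); column heights now [0 1 3 0 0 0], max=3
Drop 2: Z rot1 at col 4 lands with bottom-row=0; cleared 0 line(s) (total 0); column heights now [0 1 3 0 2 3], max=3
Drop 3: L rot2 at col 1 lands with bottom-row=2; cleared 0 line(s) (total 0); column heights now [0 4 4 4 2 3], max=4
Drop 4: T rot1 at col 0 lands with bottom-row=3; cleared 0 line(s) (total 0); column heights now [6 5 4 4 2 3], max=6
Drop 5: O rot2 at col 1 lands with bottom-row=5; cleared 0 line(s) (total 0); column heights now [6 7 7 4 2 3], max=7
Drop 6: S rot0 at col 2 lands with bottom-row=7; cleared 0 line(s) (total 0); column heights now [6 7 8 9 9 3], max=9
Drop 7: I rot2 at col 0 lands with bottom-row=9; cleared 0 line(s) (total 0); column heights now [10 10 10 10 9 3], max=10

Answer: 0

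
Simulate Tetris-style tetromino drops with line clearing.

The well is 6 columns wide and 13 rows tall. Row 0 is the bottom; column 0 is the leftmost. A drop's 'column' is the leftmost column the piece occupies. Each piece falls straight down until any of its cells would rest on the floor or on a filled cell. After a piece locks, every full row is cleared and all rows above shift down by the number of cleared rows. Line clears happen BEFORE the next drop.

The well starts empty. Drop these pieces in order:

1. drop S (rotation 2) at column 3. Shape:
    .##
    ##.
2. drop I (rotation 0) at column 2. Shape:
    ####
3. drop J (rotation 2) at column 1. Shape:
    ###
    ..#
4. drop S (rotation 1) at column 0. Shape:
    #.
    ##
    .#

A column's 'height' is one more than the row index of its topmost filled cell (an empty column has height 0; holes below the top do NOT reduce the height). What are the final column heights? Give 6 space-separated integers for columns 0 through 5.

Answer: 8 7 5 5 3 3

Derivation:
Drop 1: S rot2 at col 3 lands with bottom-row=0; cleared 0 line(s) (total 0); column heights now [0 0 0 1 2 2], max=2
Drop 2: I rot0 at col 2 lands with bottom-row=2; cleared 0 line(s) (total 0); column heights now [0 0 3 3 3 3], max=3
Drop 3: J rot2 at col 1 lands with bottom-row=3; cleared 0 line(s) (total 0); column heights now [0 5 5 5 3 3], max=5
Drop 4: S rot1 at col 0 lands with bottom-row=5; cleared 0 line(s) (total 0); column heights now [8 7 5 5 3 3], max=8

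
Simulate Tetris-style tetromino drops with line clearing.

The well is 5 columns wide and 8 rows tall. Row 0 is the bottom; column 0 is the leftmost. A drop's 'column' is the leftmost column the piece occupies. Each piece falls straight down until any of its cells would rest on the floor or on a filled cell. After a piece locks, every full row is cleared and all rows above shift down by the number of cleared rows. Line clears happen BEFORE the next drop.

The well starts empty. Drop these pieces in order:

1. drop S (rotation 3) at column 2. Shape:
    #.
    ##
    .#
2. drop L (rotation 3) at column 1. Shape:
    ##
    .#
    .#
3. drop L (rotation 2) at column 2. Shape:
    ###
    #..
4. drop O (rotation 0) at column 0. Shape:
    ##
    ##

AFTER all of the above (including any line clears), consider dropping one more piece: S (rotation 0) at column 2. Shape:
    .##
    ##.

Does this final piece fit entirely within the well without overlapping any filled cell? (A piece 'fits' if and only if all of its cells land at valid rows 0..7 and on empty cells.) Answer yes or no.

Drop 1: S rot3 at col 2 lands with bottom-row=0; cleared 0 line(s) (total 0); column heights now [0 0 3 2 0], max=3
Drop 2: L rot3 at col 1 lands with bottom-row=3; cleared 0 line(s) (total 0); column heights now [0 6 6 2 0], max=6
Drop 3: L rot2 at col 2 lands with bottom-row=6; cleared 0 line(s) (total 0); column heights now [0 6 8 8 8], max=8
Drop 4: O rot0 at col 0 lands with bottom-row=6; cleared 1 line(s) (total 1); column heights now [7 7 7 2 0], max=7
Test piece S rot0 at col 2 (width 3): heights before test = [7 7 7 2 0]; fits = False

Answer: no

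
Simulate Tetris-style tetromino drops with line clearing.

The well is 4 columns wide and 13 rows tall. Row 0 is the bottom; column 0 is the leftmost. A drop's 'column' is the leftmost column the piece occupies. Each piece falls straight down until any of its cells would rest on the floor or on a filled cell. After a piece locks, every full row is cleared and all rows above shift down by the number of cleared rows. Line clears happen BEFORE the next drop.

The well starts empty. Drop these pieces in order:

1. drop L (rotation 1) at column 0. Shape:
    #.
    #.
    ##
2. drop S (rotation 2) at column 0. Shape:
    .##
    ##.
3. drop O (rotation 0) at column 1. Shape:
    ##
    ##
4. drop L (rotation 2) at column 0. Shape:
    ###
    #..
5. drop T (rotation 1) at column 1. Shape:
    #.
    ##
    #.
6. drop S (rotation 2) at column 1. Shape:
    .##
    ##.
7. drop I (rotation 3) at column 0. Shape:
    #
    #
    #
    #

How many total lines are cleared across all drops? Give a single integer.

Answer: 0

Derivation:
Drop 1: L rot1 at col 0 lands with bottom-row=0; cleared 0 line(s) (total 0); column heights now [3 1 0 0], max=3
Drop 2: S rot2 at col 0 lands with bottom-row=3; cleared 0 line(s) (total 0); column heights now [4 5 5 0], max=5
Drop 3: O rot0 at col 1 lands with bottom-row=5; cleared 0 line(s) (total 0); column heights now [4 7 7 0], max=7
Drop 4: L rot2 at col 0 lands with bottom-row=6; cleared 0 line(s) (total 0); column heights now [8 8 8 0], max=8
Drop 5: T rot1 at col 1 lands with bottom-row=8; cleared 0 line(s) (total 0); column heights now [8 11 10 0], max=11
Drop 6: S rot2 at col 1 lands with bottom-row=11; cleared 0 line(s) (total 0); column heights now [8 12 13 13], max=13
Drop 7: I rot3 at col 0 lands with bottom-row=8; cleared 0 line(s) (total 0); column heights now [12 12 13 13], max=13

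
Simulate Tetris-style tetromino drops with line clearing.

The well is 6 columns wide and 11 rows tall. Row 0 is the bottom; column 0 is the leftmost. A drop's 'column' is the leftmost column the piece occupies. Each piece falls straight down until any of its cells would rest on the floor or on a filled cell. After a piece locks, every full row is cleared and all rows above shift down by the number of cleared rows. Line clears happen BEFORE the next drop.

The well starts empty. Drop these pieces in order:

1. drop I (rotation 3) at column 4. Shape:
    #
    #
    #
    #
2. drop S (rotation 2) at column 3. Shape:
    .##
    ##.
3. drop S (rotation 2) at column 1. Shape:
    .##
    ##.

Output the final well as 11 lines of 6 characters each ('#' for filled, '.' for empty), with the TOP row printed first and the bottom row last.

Answer: ......
......
......
......
......
..####
.####.
....#.
....#.
....#.
....#.

Derivation:
Drop 1: I rot3 at col 4 lands with bottom-row=0; cleared 0 line(s) (total 0); column heights now [0 0 0 0 4 0], max=4
Drop 2: S rot2 at col 3 lands with bottom-row=4; cleared 0 line(s) (total 0); column heights now [0 0 0 5 6 6], max=6
Drop 3: S rot2 at col 1 lands with bottom-row=4; cleared 0 line(s) (total 0); column heights now [0 5 6 6 6 6], max=6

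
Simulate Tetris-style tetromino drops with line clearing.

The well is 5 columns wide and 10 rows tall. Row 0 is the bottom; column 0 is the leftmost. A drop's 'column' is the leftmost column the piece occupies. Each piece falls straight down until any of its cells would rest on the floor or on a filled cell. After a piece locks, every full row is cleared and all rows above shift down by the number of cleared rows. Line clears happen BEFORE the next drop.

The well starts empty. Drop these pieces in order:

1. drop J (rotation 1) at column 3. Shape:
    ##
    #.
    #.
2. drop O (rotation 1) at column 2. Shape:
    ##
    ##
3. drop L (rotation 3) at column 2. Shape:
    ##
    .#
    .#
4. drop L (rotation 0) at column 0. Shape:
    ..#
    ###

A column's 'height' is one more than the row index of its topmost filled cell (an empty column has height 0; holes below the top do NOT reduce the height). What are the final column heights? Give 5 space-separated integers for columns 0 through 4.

Answer: 9 9 10 8 3

Derivation:
Drop 1: J rot1 at col 3 lands with bottom-row=0; cleared 0 line(s) (total 0); column heights now [0 0 0 3 3], max=3
Drop 2: O rot1 at col 2 lands with bottom-row=3; cleared 0 line(s) (total 0); column heights now [0 0 5 5 3], max=5
Drop 3: L rot3 at col 2 lands with bottom-row=5; cleared 0 line(s) (total 0); column heights now [0 0 8 8 3], max=8
Drop 4: L rot0 at col 0 lands with bottom-row=8; cleared 0 line(s) (total 0); column heights now [9 9 10 8 3], max=10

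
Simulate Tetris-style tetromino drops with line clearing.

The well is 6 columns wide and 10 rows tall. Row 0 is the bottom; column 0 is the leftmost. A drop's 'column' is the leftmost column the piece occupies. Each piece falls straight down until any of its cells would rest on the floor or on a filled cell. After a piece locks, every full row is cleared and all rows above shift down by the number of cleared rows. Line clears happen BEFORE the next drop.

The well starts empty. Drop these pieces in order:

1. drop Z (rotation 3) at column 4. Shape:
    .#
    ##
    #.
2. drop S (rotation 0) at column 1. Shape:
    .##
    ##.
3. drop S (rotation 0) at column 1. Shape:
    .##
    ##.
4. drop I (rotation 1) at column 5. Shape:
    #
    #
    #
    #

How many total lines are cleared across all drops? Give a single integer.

Drop 1: Z rot3 at col 4 lands with bottom-row=0; cleared 0 line(s) (total 0); column heights now [0 0 0 0 2 3], max=3
Drop 2: S rot0 at col 1 lands with bottom-row=0; cleared 0 line(s) (total 0); column heights now [0 1 2 2 2 3], max=3
Drop 3: S rot0 at col 1 lands with bottom-row=2; cleared 0 line(s) (total 0); column heights now [0 3 4 4 2 3], max=4
Drop 4: I rot1 at col 5 lands with bottom-row=3; cleared 0 line(s) (total 0); column heights now [0 3 4 4 2 7], max=7

Answer: 0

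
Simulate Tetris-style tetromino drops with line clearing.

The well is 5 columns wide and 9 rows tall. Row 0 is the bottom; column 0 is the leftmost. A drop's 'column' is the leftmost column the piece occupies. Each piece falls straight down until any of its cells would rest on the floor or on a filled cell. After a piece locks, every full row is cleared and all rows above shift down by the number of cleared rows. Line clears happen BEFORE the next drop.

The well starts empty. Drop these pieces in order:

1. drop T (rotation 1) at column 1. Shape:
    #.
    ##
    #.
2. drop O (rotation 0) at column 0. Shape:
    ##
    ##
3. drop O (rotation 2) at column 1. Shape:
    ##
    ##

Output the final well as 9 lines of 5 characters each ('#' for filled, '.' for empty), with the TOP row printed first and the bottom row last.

Drop 1: T rot1 at col 1 lands with bottom-row=0; cleared 0 line(s) (total 0); column heights now [0 3 2 0 0], max=3
Drop 2: O rot0 at col 0 lands with bottom-row=3; cleared 0 line(s) (total 0); column heights now [5 5 2 0 0], max=5
Drop 3: O rot2 at col 1 lands with bottom-row=5; cleared 0 line(s) (total 0); column heights now [5 7 7 0 0], max=7

Answer: .....
.....
.##..
.##..
##...
##...
.#...
.##..
.#...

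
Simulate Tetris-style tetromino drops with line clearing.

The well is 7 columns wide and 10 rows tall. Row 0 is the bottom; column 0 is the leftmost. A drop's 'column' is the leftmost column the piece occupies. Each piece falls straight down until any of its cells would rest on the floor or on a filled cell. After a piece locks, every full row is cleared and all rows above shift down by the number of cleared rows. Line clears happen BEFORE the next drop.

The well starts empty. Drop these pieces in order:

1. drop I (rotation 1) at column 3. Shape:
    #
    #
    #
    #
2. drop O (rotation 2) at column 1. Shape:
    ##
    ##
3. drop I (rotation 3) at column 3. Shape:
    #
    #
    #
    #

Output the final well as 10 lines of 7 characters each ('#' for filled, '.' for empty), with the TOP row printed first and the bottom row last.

Answer: .......
.......
...#...
...#...
...#...
...#...
...#...
...#...
.###...
.###...

Derivation:
Drop 1: I rot1 at col 3 lands with bottom-row=0; cleared 0 line(s) (total 0); column heights now [0 0 0 4 0 0 0], max=4
Drop 2: O rot2 at col 1 lands with bottom-row=0; cleared 0 line(s) (total 0); column heights now [0 2 2 4 0 0 0], max=4
Drop 3: I rot3 at col 3 lands with bottom-row=4; cleared 0 line(s) (total 0); column heights now [0 2 2 8 0 0 0], max=8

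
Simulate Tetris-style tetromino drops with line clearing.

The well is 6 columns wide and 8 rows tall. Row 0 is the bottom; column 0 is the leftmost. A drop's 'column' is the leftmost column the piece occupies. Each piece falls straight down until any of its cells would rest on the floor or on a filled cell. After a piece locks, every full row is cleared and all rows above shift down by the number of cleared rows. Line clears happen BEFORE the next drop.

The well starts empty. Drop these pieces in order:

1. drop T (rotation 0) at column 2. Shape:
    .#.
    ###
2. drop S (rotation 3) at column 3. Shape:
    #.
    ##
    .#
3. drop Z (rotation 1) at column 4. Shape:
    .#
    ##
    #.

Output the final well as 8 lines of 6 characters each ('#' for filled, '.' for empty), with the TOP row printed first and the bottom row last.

Answer: ......
......
.....#
....##
...##.
...##.
...##.
..###.

Derivation:
Drop 1: T rot0 at col 2 lands with bottom-row=0; cleared 0 line(s) (total 0); column heights now [0 0 1 2 1 0], max=2
Drop 2: S rot3 at col 3 lands with bottom-row=1; cleared 0 line(s) (total 0); column heights now [0 0 1 4 3 0], max=4
Drop 3: Z rot1 at col 4 lands with bottom-row=3; cleared 0 line(s) (total 0); column heights now [0 0 1 4 5 6], max=6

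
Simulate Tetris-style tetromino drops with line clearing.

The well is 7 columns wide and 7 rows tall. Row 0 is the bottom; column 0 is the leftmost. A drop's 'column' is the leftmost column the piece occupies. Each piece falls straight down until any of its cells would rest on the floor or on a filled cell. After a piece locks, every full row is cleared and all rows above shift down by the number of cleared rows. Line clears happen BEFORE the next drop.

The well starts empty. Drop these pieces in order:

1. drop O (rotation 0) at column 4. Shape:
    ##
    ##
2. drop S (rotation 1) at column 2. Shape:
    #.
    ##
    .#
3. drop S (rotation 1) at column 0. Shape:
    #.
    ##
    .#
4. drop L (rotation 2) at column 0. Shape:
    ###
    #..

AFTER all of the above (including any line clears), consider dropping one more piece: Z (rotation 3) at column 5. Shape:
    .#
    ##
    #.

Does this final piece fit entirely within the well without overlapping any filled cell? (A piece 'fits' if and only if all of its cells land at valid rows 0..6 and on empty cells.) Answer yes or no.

Answer: yes

Derivation:
Drop 1: O rot0 at col 4 lands with bottom-row=0; cleared 0 line(s) (total 0); column heights now [0 0 0 0 2 2 0], max=2
Drop 2: S rot1 at col 2 lands with bottom-row=0; cleared 0 line(s) (total 0); column heights now [0 0 3 2 2 2 0], max=3
Drop 3: S rot1 at col 0 lands with bottom-row=0; cleared 0 line(s) (total 0); column heights now [3 2 3 2 2 2 0], max=3
Drop 4: L rot2 at col 0 lands with bottom-row=3; cleared 0 line(s) (total 0); column heights now [5 5 5 2 2 2 0], max=5
Test piece Z rot3 at col 5 (width 2): heights before test = [5 5 5 2 2 2 0]; fits = True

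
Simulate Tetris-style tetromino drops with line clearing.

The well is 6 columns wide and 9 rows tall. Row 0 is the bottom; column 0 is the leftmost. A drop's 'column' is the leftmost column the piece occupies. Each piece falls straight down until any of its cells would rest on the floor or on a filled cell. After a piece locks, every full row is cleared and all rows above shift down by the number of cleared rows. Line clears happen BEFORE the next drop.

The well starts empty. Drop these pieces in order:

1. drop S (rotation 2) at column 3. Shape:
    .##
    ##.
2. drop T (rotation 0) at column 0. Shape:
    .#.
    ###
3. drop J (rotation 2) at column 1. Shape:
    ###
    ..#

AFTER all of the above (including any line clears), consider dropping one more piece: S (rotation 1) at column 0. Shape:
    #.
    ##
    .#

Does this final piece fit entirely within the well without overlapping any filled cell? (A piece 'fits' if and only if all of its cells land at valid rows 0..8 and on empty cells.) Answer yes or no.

Answer: yes

Derivation:
Drop 1: S rot2 at col 3 lands with bottom-row=0; cleared 0 line(s) (total 0); column heights now [0 0 0 1 2 2], max=2
Drop 2: T rot0 at col 0 lands with bottom-row=0; cleared 0 line(s) (total 0); column heights now [1 2 1 1 2 2], max=2
Drop 3: J rot2 at col 1 lands with bottom-row=1; cleared 0 line(s) (total 0); column heights now [1 3 3 3 2 2], max=3
Test piece S rot1 at col 0 (width 2): heights before test = [1 3 3 3 2 2]; fits = True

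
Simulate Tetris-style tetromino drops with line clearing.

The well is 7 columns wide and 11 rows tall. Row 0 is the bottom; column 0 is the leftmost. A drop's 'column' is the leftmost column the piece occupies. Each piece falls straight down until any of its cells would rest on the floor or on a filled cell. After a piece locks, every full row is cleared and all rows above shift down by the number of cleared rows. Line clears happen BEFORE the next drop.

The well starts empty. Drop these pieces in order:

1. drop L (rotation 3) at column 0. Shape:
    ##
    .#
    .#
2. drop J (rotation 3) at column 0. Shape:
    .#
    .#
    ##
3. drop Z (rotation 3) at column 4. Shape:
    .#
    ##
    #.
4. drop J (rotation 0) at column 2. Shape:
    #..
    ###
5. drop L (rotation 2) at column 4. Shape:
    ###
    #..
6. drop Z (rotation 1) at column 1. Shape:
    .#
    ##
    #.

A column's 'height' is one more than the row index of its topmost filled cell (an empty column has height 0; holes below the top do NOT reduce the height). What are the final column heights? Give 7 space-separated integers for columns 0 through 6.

Drop 1: L rot3 at col 0 lands with bottom-row=0; cleared 0 line(s) (total 0); column heights now [3 3 0 0 0 0 0], max=3
Drop 2: J rot3 at col 0 lands with bottom-row=3; cleared 0 line(s) (total 0); column heights now [4 6 0 0 0 0 0], max=6
Drop 3: Z rot3 at col 4 lands with bottom-row=0; cleared 0 line(s) (total 0); column heights now [4 6 0 0 2 3 0], max=6
Drop 4: J rot0 at col 2 lands with bottom-row=2; cleared 0 line(s) (total 0); column heights now [4 6 4 3 3 3 0], max=6
Drop 5: L rot2 at col 4 lands with bottom-row=3; cleared 0 line(s) (total 0); column heights now [4 6 4 3 5 5 5], max=6
Drop 6: Z rot1 at col 1 lands with bottom-row=6; cleared 0 line(s) (total 0); column heights now [4 8 9 3 5 5 5], max=9

Answer: 4 8 9 3 5 5 5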